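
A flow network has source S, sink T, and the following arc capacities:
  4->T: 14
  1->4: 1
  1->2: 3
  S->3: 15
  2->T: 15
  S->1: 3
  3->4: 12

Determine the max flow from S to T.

15

Augment S->3->4->T: bottleneck 12. Total 12.
Augment S->1->4->T: bottleneck 1. Total 13.
Augment S->1->2->T: bottleneck 2. Total 15.
No augmenting path remains in the residual graph.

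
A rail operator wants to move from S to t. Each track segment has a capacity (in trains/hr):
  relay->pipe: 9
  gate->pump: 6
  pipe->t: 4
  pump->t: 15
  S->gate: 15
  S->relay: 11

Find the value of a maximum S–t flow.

10

Augment S->relay->pipe->t: bottleneck 4. Total 4.
Augment S->gate->pump->t: bottleneck 6. Total 10.
No augmenting path remains in the residual graph.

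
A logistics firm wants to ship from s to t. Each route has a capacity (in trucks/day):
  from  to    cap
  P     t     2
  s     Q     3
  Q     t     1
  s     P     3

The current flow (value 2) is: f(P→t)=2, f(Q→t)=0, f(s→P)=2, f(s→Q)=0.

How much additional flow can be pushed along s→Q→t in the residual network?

1

Residual capacities along the path: s→Q: 3, Q→t: 1.
Minimum is 1.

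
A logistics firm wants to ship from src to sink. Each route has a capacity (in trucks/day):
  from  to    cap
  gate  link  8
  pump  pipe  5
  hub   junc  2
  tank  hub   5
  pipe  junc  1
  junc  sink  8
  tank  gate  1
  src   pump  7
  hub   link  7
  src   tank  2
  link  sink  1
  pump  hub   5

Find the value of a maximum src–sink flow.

4

Augment src→tank→gate→link→sink: bottleneck 1. Total 1.
Augment src→tank→hub→junc→sink: bottleneck 1. Total 2.
Augment src→pump→hub→junc→sink: bottleneck 1. Total 3.
Augment src→pump→pipe→junc→sink: bottleneck 1. Total 4.
No augmenting path remains in the residual graph.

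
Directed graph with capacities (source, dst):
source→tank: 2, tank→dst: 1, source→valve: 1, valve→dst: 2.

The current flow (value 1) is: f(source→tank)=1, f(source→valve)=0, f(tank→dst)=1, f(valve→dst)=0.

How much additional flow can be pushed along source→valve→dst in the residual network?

Residual capacities along the path: source→valve: 1, valve→dst: 2.
Minimum is 1.

1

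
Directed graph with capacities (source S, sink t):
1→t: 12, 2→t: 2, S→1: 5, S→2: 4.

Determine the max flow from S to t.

Augment S→1→t: bottleneck 5. Total 5.
Augment S→2→t: bottleneck 2. Total 7.
No augmenting path remains in the residual graph.

7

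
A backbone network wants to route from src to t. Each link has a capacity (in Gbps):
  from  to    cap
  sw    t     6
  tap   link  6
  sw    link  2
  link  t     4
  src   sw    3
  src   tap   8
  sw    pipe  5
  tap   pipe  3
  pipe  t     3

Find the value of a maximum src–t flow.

Augment src->sw->t: bottleneck 3. Total 3.
Augment src->tap->link->t: bottleneck 4. Total 7.
Augment src->tap->pipe->t: bottleneck 3. Total 10.
No augmenting path remains in the residual graph.

10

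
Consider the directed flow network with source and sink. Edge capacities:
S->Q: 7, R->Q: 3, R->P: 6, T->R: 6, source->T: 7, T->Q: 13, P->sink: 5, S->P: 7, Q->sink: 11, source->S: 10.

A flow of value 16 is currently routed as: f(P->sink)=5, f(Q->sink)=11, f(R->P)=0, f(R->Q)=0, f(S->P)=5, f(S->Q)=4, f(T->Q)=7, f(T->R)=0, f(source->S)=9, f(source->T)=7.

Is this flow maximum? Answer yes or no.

Yes

Residual reachable from source: {P, Q, R, S, T, source}; sink is not reachable.
Saturated cut: Q->sink, P->sink with total capacity 16 = current flow value. Flow is maximum.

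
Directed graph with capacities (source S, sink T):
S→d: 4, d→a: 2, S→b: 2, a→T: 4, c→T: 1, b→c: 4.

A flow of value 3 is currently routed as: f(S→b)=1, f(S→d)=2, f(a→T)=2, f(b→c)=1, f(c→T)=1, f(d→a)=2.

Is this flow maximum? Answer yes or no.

Yes

Residual reachable from S: {S, b, c, d}; T is not reachable.
Saturated cut: d→a, c→T with total capacity 3 = current flow value. Flow is maximum.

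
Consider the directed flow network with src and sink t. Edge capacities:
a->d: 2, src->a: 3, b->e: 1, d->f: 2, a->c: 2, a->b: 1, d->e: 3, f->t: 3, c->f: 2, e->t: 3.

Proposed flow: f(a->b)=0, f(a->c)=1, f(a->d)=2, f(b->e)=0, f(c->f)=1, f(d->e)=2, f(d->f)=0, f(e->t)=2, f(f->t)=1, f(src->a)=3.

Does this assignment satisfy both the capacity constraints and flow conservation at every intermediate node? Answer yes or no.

Yes

Every edge has 0 ≤ f(e) ≤ cap(e).
At each intermediate node, inflow equals outflow.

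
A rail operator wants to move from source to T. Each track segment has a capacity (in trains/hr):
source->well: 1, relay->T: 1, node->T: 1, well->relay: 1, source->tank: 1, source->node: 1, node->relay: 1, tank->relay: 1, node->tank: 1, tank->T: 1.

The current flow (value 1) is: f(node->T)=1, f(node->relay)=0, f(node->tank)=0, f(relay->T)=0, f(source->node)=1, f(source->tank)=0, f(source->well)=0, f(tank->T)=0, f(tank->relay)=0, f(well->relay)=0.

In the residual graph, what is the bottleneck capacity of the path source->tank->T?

1

Residual capacities along the path: source->tank: 1, tank->T: 1.
Minimum is 1.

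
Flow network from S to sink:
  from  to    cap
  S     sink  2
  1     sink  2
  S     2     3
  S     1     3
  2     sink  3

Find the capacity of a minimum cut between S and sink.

Max flow = 7 (via 3 augmenting paths).
In the residual at optimum, the set reachable from S is {1, S}.
Cut edges: S→2 (cap 3), S→sink (cap 2), 1→sink (cap 2). Sum = 7.

7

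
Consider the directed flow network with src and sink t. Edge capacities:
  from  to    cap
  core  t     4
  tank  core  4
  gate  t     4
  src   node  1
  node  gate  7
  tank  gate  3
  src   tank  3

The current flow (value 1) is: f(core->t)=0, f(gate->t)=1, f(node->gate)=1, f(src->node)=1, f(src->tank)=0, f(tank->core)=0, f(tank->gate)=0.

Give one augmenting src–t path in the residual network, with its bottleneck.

src->tank->gate->t, bottleneck 3

Residual along src->tank->gate->t: src->tank: 3, tank->gate: 3, gate->t: 3.
Bottleneck = min = 3.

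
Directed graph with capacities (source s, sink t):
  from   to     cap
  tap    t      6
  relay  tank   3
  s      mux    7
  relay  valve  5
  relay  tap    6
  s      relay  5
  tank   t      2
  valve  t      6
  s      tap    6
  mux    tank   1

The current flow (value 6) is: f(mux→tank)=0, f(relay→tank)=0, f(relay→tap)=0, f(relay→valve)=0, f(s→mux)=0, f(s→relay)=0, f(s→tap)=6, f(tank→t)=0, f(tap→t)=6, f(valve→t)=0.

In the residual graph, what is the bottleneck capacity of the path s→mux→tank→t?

Residual capacities along the path: s→mux: 7, mux→tank: 1, tank→t: 2.
Minimum is 1.

1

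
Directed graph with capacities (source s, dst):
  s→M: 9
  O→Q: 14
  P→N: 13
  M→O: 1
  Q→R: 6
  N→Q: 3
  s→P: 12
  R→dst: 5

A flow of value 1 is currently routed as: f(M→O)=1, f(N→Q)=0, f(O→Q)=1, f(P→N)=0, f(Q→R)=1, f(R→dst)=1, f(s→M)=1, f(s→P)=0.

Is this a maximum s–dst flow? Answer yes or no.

No

Residual path s→P→N→Q→R→dst has bottleneck 3 > 0.
Pushing 3 along it raises the flow to 4, so the given flow is not maximum.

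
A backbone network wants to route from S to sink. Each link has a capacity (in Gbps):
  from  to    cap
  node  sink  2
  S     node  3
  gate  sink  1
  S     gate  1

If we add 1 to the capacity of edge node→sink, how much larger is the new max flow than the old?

Original max flow = 3.
After raising cap(node→sink), augmenting paths through that edge carry 1 more unit.
New max flow = 4. Increase = 1.

1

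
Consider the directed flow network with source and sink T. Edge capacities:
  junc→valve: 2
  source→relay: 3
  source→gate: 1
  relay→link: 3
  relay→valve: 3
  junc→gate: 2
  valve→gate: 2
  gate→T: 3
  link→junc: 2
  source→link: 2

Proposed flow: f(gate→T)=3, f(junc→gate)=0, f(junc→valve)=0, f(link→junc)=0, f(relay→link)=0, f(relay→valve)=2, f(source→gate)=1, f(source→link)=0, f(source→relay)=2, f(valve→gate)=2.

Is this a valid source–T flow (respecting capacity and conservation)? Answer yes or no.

Every edge has 0 ≤ f(e) ≤ cap(e).
At each intermediate node, inflow equals outflow.

Yes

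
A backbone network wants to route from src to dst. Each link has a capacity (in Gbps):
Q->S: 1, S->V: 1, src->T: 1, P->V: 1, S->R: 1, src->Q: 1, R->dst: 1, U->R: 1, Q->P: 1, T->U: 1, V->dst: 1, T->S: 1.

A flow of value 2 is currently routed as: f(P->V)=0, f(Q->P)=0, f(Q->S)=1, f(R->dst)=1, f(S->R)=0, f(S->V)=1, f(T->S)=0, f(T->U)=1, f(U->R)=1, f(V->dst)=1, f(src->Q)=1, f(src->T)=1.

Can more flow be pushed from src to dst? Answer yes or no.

Residual reachable from src: {src}; dst is not reachable.
Saturated cut: src->T, src->Q with total capacity 2 = current flow value. Flow is maximum.

No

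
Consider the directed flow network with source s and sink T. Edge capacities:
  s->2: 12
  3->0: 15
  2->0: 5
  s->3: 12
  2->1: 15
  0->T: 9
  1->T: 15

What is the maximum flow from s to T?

21

Augment s->2->1->T: bottleneck 12. Total 12.
Augment s->3->0->T: bottleneck 9. Total 21.
No augmenting path remains in the residual graph.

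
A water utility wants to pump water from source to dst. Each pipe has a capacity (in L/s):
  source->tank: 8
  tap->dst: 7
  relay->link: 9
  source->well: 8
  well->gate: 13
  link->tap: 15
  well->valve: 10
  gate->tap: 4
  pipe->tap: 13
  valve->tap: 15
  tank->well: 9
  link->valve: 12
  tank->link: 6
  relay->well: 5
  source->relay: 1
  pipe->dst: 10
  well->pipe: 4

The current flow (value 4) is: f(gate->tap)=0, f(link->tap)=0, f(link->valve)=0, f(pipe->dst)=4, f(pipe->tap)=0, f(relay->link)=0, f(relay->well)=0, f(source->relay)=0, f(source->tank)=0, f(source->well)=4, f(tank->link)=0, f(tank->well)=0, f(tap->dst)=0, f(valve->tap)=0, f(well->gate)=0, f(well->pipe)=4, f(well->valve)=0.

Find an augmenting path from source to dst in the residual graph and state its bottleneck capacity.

source->tank->link->tap->dst, bottleneck 6

Residual along source->tank->link->tap->dst: source->tank: 8, tank->link: 6, link->tap: 15, tap->dst: 7.
Bottleneck = min = 6.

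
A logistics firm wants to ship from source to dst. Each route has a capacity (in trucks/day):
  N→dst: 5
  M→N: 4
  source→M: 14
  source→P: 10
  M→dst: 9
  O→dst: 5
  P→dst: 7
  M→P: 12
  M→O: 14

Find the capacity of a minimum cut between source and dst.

Max flow = 21 (via 4 augmenting paths).
In the residual at optimum, the set reachable from source is {P, source}.
Cut edges: source→M (cap 14), P→dst (cap 7). Sum = 21.

21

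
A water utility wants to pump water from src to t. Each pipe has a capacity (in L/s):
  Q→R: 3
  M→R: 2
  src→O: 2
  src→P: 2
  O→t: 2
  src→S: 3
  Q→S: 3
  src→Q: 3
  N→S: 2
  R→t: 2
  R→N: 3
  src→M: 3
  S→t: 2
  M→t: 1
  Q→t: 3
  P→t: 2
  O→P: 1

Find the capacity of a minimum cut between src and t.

12

Max flow = 12 (via 6 augmenting paths).
In the residual at optimum, the set reachable from src is {S, src}.
Cut edges: src→Q (cap 3), src→M (cap 3), src→O (cap 2), src→P (cap 2), S→t (cap 2). Sum = 12.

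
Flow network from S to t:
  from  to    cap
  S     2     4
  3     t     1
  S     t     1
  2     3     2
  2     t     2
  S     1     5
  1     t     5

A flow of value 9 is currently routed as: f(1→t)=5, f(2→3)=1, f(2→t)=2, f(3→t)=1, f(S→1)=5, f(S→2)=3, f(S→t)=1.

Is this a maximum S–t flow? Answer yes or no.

Residual reachable from S: {2, 3, S}; t is not reachable.
Saturated cut: S→1, S→t, 2→t, 3→t with total capacity 9 = current flow value. Flow is maximum.

Yes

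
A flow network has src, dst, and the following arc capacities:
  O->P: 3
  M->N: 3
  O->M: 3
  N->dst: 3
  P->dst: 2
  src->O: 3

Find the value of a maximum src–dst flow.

3

Augment src->O->P->dst: bottleneck 2. Total 2.
Augment src->O->M->N->dst: bottleneck 1. Total 3.
No augmenting path remains in the residual graph.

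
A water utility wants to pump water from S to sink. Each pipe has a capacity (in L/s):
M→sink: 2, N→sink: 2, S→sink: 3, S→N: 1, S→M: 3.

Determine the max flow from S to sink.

6

Augment S→sink: bottleneck 3. Total 3.
Augment S→M→sink: bottleneck 2. Total 5.
Augment S→N→sink: bottleneck 1. Total 6.
No augmenting path remains in the residual graph.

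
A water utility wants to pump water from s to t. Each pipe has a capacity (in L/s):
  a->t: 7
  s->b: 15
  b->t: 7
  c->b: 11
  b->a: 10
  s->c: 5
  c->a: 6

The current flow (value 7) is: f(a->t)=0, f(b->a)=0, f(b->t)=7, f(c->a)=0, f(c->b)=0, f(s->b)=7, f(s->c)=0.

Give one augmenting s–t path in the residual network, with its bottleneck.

Residual along s->c->a->t: s->c: 5, c->a: 6, a->t: 7.
Bottleneck = min = 5.

s->c->a->t, bottleneck 5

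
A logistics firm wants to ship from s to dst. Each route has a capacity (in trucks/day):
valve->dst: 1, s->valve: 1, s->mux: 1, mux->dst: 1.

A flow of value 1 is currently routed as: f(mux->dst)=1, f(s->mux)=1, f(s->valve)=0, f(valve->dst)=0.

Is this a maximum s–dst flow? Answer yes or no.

No

Residual path s->valve->dst has bottleneck 1 > 0.
Pushing 1 along it raises the flow to 2, so the given flow is not maximum.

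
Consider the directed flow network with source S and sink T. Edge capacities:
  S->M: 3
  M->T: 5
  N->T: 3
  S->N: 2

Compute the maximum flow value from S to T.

Augment S->N->T: bottleneck 2. Total 2.
Augment S->M->T: bottleneck 3. Total 5.
No augmenting path remains in the residual graph.

5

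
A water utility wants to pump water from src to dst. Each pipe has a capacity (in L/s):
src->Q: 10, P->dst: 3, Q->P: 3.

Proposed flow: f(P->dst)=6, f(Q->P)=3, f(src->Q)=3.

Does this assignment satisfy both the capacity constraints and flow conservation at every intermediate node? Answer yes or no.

Capacity violated on P->dst: flow 6 > capacity 3.

No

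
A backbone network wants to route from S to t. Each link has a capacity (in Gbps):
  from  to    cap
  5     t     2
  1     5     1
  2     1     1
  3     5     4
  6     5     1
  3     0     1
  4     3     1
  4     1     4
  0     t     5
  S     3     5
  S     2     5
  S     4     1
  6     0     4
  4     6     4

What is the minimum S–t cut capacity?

Max flow = 4 (via 3 augmenting paths).
In the residual at optimum, the set reachable from S is {1, 2, 3, 5, S}.
Cut edges: S->4 (cap 1), 3->0 (cap 1), 5->t (cap 2). Sum = 4.

4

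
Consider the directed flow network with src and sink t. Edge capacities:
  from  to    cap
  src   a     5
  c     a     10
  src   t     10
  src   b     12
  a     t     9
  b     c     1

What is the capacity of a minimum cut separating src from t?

Max flow = 16 (via 3 augmenting paths).
In the residual at optimum, the set reachable from src is {b, src}.
Cut edges: src→a (cap 5), src→t (cap 10), b→c (cap 1). Sum = 16.

16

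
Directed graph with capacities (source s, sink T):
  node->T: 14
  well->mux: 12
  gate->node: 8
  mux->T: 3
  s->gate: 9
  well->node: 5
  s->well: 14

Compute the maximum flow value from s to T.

Augment s->well->mux->T: bottleneck 3. Total 3.
Augment s->well->node->T: bottleneck 5. Total 8.
Augment s->gate->node->T: bottleneck 8. Total 16.
No augmenting path remains in the residual graph.

16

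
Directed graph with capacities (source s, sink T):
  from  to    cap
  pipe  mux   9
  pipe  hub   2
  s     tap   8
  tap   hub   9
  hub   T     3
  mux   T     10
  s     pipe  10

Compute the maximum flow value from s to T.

Augment s→pipe→mux→T: bottleneck 9. Total 9.
Augment s→pipe→hub→T: bottleneck 1. Total 10.
Augment s→tap→hub→T: bottleneck 2. Total 12.
No augmenting path remains in the residual graph.

12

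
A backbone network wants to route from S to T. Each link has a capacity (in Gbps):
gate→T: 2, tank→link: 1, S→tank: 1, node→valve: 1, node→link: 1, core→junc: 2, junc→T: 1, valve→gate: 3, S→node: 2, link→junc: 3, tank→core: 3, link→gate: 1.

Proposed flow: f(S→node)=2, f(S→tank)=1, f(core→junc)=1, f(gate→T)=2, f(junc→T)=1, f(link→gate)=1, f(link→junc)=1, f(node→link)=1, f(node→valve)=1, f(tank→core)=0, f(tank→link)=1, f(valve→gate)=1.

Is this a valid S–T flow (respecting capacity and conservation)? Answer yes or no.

Conservation fails at core: inflow 0 ≠ outflow 1.

No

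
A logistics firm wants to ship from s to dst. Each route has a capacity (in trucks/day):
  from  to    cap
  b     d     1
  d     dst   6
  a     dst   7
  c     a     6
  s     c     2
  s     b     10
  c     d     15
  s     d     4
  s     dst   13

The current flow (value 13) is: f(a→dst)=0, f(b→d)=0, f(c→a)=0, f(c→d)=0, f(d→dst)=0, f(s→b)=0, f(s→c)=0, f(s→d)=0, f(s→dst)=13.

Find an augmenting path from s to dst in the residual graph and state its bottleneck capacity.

Residual along s→d→dst: s→d: 4, d→dst: 6.
Bottleneck = min = 4.

s→d→dst, bottleneck 4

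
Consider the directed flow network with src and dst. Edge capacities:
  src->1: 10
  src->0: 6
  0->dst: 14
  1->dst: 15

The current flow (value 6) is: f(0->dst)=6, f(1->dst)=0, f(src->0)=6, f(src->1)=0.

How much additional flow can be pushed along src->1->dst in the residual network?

10

Residual capacities along the path: src->1: 10, 1->dst: 15.
Minimum is 10.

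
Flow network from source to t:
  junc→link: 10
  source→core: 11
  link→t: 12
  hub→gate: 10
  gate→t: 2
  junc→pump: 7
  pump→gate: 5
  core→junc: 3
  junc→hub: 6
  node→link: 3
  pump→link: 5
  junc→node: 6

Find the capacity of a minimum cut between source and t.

Max flow = 3 (via 1 augmenting path).
In the residual at optimum, the set reachable from source is {core, source}.
Cut edges: core→junc (cap 3). Sum = 3.

3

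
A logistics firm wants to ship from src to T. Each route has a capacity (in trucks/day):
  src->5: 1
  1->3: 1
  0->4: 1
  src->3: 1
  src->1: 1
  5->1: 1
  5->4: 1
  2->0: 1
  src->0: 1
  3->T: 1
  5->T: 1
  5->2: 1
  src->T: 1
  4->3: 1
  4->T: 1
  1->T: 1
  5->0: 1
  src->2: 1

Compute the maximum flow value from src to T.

Augment src->T: bottleneck 1. Total 1.
Augment src->5->T: bottleneck 1. Total 2.
Augment src->1->T: bottleneck 1. Total 3.
Augment src->3->T: bottleneck 1. Total 4.
Augment src->0->4->T: bottleneck 1. Total 5.
No augmenting path remains in the residual graph.

5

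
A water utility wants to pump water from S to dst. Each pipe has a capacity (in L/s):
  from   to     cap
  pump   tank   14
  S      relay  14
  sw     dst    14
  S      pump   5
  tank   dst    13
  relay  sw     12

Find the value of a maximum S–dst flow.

Augment S→relay→sw→dst: bottleneck 12. Total 12.
Augment S→pump→tank→dst: bottleneck 5. Total 17.
No augmenting path remains in the residual graph.

17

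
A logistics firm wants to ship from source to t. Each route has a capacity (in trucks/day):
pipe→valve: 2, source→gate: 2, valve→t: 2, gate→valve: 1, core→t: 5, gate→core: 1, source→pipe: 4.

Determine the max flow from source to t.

Augment source→pipe→valve→t: bottleneck 2. Total 2.
Augment source→gate→core→t: bottleneck 1. Total 3.
No augmenting path remains in the residual graph.

3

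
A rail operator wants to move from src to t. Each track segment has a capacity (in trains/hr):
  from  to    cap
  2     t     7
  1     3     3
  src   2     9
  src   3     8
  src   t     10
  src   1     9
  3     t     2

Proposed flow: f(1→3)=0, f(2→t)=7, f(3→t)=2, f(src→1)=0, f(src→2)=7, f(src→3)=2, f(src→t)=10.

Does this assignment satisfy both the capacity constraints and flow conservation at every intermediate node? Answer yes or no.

Every edge has 0 ≤ f(e) ≤ cap(e).
At each intermediate node, inflow equals outflow.

Yes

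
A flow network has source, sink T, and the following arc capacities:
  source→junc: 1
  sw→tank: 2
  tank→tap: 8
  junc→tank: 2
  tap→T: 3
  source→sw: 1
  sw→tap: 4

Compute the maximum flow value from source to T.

Augment source→sw→tap→T: bottleneck 1. Total 1.
Augment source→junc→tank→tap→T: bottleneck 1. Total 2.
No augmenting path remains in the residual graph.

2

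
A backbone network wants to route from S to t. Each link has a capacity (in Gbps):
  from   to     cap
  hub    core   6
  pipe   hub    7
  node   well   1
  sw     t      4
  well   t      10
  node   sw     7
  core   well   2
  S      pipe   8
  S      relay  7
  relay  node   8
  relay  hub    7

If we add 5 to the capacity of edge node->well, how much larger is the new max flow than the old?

Original max flow = 7.
After raising cap(node->well), augmenting paths through that edge carry 2 more units.
New max flow = 9. Increase = 2.

2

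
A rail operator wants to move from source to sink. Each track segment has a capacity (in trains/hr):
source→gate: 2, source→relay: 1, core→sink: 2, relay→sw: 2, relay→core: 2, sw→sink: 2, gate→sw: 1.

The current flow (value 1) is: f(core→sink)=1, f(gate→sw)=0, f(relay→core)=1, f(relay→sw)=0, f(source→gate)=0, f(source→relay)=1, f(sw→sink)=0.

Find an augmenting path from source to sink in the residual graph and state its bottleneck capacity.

Residual along source→gate→sw→sink: source→gate: 2, gate→sw: 1, sw→sink: 2.
Bottleneck = min = 1.

source→gate→sw→sink, bottleneck 1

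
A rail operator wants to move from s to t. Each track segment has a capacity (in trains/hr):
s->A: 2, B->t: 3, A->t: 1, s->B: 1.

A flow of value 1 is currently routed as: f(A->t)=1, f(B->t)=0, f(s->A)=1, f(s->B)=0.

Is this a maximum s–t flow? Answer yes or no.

Residual path s->B->t has bottleneck 1 > 0.
Pushing 1 along it raises the flow to 2, so the given flow is not maximum.

No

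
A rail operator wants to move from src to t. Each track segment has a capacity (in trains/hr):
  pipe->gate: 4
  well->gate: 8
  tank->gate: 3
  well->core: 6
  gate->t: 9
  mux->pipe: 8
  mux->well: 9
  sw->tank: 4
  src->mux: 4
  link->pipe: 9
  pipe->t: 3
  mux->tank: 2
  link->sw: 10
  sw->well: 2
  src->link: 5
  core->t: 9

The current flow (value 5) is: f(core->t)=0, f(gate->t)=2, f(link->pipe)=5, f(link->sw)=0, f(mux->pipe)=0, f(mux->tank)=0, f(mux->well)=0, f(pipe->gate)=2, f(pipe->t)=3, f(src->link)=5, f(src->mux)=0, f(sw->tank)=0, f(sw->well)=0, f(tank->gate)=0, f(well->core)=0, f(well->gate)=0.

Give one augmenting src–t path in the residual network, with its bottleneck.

src->mux->pipe->gate->t, bottleneck 2

Residual along src->mux->pipe->gate->t: src->mux: 4, mux->pipe: 8, pipe->gate: 2, gate->t: 7.
Bottleneck = min = 2.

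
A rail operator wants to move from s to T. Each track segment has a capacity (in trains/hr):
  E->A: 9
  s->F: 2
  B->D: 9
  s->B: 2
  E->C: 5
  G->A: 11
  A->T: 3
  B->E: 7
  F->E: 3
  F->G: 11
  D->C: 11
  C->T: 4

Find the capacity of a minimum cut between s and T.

Max flow = 4 (via 2 augmenting paths).
In the residual at optimum, the set reachable from s is {s}.
Cut edges: s->B (cap 2), s->F (cap 2). Sum = 4.

4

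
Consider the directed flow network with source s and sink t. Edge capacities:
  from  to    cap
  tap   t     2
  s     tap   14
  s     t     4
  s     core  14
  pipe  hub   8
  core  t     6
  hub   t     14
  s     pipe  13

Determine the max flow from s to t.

20

Augment s→t: bottleneck 4. Total 4.
Augment s→tap→t: bottleneck 2. Total 6.
Augment s→core→t: bottleneck 6. Total 12.
Augment s→pipe→hub→t: bottleneck 8. Total 20.
No augmenting path remains in the residual graph.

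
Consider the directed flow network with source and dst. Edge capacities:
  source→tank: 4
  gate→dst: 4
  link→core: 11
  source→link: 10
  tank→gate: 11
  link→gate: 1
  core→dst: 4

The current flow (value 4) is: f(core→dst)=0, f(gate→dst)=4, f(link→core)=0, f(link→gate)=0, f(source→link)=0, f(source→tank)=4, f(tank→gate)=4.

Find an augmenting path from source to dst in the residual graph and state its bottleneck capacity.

source→link→core→dst, bottleneck 4

Residual along source→link→core→dst: source→link: 10, link→core: 11, core→dst: 4.
Bottleneck = min = 4.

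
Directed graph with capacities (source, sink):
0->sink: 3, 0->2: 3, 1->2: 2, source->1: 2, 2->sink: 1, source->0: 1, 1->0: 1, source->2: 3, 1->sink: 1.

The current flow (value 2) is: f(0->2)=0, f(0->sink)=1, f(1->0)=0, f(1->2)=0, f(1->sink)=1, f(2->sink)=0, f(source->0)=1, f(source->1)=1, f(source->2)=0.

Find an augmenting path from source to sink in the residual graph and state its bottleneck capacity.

Residual along source->2->sink: source->2: 3, 2->sink: 1.
Bottleneck = min = 1.

source->2->sink, bottleneck 1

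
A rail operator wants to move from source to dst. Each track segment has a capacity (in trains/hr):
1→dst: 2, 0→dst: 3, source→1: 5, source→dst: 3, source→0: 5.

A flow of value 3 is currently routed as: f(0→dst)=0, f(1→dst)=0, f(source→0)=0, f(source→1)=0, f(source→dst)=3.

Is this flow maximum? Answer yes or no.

No

Residual path source→0→dst has bottleneck 3 > 0.
Pushing 3 along it raises the flow to 6, so the given flow is not maximum.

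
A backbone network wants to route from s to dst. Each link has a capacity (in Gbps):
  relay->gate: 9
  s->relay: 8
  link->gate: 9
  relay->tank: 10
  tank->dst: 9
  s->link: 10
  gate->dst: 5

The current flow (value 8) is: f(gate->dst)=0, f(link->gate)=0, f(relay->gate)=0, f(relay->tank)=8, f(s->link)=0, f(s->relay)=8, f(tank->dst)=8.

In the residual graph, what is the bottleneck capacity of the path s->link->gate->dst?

5

Residual capacities along the path: s->link: 10, link->gate: 9, gate->dst: 5.
Minimum is 5.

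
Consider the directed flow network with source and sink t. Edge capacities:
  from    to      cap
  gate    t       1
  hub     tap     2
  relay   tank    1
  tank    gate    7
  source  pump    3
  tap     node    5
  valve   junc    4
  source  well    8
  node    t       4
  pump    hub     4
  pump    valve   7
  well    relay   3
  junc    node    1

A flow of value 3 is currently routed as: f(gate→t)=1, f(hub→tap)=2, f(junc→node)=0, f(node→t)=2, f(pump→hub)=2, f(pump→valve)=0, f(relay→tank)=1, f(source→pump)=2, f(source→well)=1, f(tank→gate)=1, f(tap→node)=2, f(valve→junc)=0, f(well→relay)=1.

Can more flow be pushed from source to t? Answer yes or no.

Residual path source→pump→valve→junc→node→t has bottleneck 1 > 0.
Pushing 1 along it raises the flow to 4, so the given flow is not maximum.

Yes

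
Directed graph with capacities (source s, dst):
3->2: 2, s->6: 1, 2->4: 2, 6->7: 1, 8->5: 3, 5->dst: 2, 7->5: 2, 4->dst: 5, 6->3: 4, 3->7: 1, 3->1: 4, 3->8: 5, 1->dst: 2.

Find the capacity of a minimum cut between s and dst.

Max flow = 1 (via 1 augmenting path).
In the residual at optimum, the set reachable from s is {s}.
Cut edges: s->6 (cap 1). Sum = 1.

1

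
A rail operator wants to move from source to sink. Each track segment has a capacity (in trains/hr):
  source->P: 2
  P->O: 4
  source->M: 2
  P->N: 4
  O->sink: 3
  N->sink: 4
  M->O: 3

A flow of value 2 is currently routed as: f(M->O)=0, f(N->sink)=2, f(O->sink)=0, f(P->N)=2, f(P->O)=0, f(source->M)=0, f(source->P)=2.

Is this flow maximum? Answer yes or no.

Residual path source->M->O->sink has bottleneck 2 > 0.
Pushing 2 along it raises the flow to 4, so the given flow is not maximum.

No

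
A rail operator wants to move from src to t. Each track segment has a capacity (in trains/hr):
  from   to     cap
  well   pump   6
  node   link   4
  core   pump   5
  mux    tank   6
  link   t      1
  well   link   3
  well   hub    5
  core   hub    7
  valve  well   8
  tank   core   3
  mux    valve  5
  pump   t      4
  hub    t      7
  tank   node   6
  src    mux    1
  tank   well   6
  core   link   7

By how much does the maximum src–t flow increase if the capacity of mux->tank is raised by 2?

Original max flow = 1.
Edge mux->tank does not cross the min cut (source side {src}), so extra capacity there cannot help.
New max flow = 1. Increase = 0.

0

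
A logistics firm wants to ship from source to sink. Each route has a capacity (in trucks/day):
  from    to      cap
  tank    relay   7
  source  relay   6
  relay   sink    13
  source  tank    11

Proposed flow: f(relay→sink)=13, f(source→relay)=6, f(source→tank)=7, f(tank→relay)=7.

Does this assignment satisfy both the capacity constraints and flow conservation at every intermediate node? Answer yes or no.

Every edge has 0 ≤ f(e) ≤ cap(e).
At each intermediate node, inflow equals outflow.

Yes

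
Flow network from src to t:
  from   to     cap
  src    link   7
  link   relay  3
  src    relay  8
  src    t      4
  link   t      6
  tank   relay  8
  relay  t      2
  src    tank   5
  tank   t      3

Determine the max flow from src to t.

Augment src->t: bottleneck 4. Total 4.
Augment src->tank->t: bottleneck 3. Total 7.
Augment src->link->t: bottleneck 6. Total 13.
Augment src->relay->t: bottleneck 2. Total 15.
No augmenting path remains in the residual graph.

15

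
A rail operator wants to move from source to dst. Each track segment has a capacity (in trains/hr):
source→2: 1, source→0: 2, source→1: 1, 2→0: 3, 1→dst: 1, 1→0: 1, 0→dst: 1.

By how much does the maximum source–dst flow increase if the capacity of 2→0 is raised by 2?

Original max flow = 2.
Edge 2→0 does not cross the min cut (source side {0, 2, source}), so extra capacity there cannot help.
New max flow = 2. Increase = 0.

0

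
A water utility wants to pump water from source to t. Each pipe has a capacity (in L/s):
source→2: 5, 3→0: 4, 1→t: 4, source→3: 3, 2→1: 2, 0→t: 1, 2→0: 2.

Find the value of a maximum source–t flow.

Augment source→2→1→t: bottleneck 2. Total 2.
Augment source→2→0→t: bottleneck 1. Total 3.
No augmenting path remains in the residual graph.

3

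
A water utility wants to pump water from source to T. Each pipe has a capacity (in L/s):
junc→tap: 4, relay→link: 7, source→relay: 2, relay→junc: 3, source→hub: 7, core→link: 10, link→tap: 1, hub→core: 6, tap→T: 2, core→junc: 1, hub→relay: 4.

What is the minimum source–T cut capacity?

Max flow = 2 (via 2 augmenting paths).
In the residual at optimum, the set reachable from source is {core, hub, junc, link, relay, source, tap}.
Cut edges: tap→T (cap 2). Sum = 2.

2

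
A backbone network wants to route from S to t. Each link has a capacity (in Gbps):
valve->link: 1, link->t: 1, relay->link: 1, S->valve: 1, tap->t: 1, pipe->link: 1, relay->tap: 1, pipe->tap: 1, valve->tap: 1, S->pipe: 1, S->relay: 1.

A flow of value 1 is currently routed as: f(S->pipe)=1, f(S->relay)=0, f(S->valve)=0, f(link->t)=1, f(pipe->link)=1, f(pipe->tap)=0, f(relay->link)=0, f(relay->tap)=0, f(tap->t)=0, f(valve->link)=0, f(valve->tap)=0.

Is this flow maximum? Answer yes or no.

Residual path S->valve->tap->t has bottleneck 1 > 0.
Pushing 1 along it raises the flow to 2, so the given flow is not maximum.

No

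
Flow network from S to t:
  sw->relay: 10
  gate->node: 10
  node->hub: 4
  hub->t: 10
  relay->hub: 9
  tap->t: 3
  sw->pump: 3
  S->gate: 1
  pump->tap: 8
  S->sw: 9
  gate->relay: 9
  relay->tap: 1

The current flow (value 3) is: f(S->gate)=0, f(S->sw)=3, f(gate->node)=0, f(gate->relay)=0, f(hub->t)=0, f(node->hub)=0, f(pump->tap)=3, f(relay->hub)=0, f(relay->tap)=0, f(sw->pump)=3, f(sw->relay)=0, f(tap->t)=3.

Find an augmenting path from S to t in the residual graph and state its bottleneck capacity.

Residual along S->sw->relay->hub->t: S->sw: 6, sw->relay: 10, relay->hub: 9, hub->t: 10.
Bottleneck = min = 6.

S->sw->relay->hub->t, bottleneck 6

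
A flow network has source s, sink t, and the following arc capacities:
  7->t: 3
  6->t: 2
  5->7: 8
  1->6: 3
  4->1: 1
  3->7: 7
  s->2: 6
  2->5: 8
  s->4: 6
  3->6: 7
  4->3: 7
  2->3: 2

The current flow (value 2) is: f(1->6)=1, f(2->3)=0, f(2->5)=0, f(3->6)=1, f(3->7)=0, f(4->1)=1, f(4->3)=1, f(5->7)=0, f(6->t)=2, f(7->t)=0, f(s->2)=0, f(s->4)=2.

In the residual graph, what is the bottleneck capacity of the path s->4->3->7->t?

Residual capacities along the path: s->4: 4, 4->3: 6, 3->7: 7, 7->t: 3.
Minimum is 3.

3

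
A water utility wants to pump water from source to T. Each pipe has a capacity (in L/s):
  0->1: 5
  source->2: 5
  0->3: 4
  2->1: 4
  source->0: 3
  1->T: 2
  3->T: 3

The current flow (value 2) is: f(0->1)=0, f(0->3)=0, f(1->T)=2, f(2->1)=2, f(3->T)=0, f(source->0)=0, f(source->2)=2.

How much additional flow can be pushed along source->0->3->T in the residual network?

Residual capacities along the path: source->0: 3, 0->3: 4, 3->T: 3.
Minimum is 3.

3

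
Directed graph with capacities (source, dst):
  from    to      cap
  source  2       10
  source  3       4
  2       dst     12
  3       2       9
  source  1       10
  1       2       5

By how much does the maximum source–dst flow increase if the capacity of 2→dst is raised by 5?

5

Original max flow = 12.
After raising cap(2→dst), augmenting paths through that edge carry 5 more units.
New max flow = 17. Increase = 5.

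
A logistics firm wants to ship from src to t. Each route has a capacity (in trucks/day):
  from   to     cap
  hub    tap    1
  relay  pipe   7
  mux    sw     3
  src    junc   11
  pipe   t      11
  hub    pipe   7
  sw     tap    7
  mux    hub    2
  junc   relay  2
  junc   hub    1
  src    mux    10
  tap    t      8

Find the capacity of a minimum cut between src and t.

8

Max flow = 8 (via 4 augmenting paths).
In the residual at optimum, the set reachable from src is {junc, mux, src}.
Cut edges: junc->relay (cap 2), junc->hub (cap 1), mux->hub (cap 2), mux->sw (cap 3). Sum = 8.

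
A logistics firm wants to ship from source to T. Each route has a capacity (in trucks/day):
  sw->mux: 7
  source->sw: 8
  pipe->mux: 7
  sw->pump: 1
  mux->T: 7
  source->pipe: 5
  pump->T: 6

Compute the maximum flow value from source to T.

Augment source->pipe->mux->T: bottleneck 5. Total 5.
Augment source->sw->mux->T: bottleneck 2. Total 7.
Augment source->sw->pump->T: bottleneck 1. Total 8.
No augmenting path remains in the residual graph.

8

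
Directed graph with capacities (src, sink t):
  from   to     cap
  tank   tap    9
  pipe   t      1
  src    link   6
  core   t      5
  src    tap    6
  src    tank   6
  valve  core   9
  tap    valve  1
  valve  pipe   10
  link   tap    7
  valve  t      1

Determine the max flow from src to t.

1

Augment src→tap→valve→t: bottleneck 1. Total 1.
No augmenting path remains in the residual graph.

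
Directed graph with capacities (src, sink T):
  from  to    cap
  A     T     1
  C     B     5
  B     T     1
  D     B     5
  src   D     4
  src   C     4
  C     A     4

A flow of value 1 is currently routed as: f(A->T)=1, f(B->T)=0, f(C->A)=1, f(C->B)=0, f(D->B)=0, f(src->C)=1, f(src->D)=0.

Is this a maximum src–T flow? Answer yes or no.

No

Residual path src->C->B->T has bottleneck 1 > 0.
Pushing 1 along it raises the flow to 2, so the given flow is not maximum.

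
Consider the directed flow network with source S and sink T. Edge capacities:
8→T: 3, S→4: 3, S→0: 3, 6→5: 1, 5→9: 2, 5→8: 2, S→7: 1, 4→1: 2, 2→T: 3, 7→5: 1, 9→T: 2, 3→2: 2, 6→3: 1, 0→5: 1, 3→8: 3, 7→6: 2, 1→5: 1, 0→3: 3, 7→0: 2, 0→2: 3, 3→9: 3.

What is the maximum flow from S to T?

5

Augment S→0→2→T: bottleneck 3. Total 3.
Augment S→7→5→9→T: bottleneck 1. Total 4.
Augment S→4→1→5→9→T: bottleneck 1. Total 5.
No augmenting path remains in the residual graph.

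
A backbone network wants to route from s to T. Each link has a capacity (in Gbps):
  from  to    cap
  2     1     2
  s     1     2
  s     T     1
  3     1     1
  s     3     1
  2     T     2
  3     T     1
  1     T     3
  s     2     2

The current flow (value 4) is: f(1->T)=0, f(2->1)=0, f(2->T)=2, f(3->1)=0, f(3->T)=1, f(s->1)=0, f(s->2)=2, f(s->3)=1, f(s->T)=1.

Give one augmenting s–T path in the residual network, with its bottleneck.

Residual along s->1->T: s->1: 2, 1->T: 3.
Bottleneck = min = 2.

s->1->T, bottleneck 2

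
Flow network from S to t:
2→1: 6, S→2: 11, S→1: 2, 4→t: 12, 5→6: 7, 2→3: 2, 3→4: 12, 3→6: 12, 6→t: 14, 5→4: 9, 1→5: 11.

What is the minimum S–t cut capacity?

10

Max flow = 10 (via 4 augmenting paths).
In the residual at optimum, the set reachable from S is {2, S}.
Cut edges: S→1 (cap 2), 2→1 (cap 6), 2→3 (cap 2). Sum = 10.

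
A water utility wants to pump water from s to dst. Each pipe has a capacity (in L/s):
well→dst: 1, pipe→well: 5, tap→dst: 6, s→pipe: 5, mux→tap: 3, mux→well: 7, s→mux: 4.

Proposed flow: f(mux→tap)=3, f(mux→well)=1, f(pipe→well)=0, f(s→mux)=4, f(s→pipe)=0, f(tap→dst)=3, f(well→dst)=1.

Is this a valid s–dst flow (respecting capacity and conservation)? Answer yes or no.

Yes

Every edge has 0 ≤ f(e) ≤ cap(e).
At each intermediate node, inflow equals outflow.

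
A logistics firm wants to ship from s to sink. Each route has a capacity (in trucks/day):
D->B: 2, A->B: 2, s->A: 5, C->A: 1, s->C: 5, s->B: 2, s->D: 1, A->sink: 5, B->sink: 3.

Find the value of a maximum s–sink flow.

8

Augment s->A->sink: bottleneck 5. Total 5.
Augment s->B->sink: bottleneck 2. Total 7.
Augment s->D->B->sink: bottleneck 1. Total 8.
No augmenting path remains in the residual graph.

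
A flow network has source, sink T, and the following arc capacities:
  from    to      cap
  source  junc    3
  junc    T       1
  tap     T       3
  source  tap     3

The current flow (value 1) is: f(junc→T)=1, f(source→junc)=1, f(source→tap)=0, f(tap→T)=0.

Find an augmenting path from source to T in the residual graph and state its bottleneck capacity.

source→tap→T, bottleneck 3

Residual along source→tap→T: source→tap: 3, tap→T: 3.
Bottleneck = min = 3.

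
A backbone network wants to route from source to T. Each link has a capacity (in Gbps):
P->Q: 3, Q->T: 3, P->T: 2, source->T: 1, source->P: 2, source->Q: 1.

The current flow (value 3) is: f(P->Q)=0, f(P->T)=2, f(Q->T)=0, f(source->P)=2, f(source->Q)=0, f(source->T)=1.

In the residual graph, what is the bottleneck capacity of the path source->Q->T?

Residual capacities along the path: source->Q: 1, Q->T: 3.
Minimum is 1.

1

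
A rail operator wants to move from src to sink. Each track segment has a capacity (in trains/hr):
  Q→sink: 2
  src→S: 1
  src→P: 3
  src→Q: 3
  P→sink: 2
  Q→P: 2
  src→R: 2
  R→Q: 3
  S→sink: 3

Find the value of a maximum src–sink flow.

Augment src→Q→sink: bottleneck 2. Total 2.
Augment src→P→sink: bottleneck 2. Total 4.
Augment src→S→sink: bottleneck 1. Total 5.
No augmenting path remains in the residual graph.

5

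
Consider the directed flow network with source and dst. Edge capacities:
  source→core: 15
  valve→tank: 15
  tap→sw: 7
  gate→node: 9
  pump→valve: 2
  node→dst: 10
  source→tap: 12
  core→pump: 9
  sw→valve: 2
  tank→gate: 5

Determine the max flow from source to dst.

Augment source→tap→sw→valve→tank→gate→node→dst: bottleneck 2. Total 2.
Augment source→core→pump→valve→tank→gate→node→dst: bottleneck 2. Total 4.
No augmenting path remains in the residual graph.

4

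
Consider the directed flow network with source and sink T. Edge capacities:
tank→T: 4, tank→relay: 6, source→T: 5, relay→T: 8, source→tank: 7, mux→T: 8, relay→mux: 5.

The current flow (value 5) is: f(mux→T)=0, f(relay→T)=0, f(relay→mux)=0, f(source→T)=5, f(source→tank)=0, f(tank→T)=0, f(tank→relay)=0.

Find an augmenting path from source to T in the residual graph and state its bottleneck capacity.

Residual along source→tank→T: source→tank: 7, tank→T: 4.
Bottleneck = min = 4.

source→tank→T, bottleneck 4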